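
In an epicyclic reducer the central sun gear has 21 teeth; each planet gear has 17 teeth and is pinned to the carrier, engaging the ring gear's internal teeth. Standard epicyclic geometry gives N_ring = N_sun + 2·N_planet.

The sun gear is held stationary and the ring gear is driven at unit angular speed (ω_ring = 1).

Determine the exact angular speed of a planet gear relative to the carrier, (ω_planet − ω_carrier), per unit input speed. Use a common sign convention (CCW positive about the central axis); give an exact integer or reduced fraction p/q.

N_ring = 21 + 2·17 = 55
21(ω_s−ω_c) = −55(ω_r−ω_c),  ω_s=0, ω_r=1
21(0−ω_c) = −55(1−ω_c)  ⇒  76ω_c = 55  ⇒  ω_c = 55/76
sun–planet: 21·(0−55/76) = −17·(ω_p−ω_c)  ⇒  ω_p−ω_c = −(21/17)·(-55/76) = 1155/1292

1155/1292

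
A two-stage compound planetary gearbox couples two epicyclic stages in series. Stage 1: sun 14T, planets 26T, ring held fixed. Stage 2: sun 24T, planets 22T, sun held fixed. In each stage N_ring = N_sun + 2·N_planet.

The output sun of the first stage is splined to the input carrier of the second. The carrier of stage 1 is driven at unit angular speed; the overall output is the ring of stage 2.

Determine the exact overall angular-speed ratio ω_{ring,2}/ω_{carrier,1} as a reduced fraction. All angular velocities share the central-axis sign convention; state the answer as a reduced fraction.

Stage 1: N_ring = 14 + 2·26 = 66
Stage 1: 14(ω_s−ω_c) = −66(ω_r−ω_c),  ω_r=0, ω_c=1
Stage 1: ω_s = 1 − (66/14)(0−1) = 40/7
  ⇒ ω_s¹/ω_c¹ = 40/7
Stage 2: N_ring = 24 + 2·22 = 68
Stage 2: 24(ω_s−ω_c) = −68(ω_r−ω_c),  ω_s=0, ω_c=1
Stage 2: ω_r = 1 − (24/68)(0−1) = 23/17
  ⇒ ω_r²/ω_c² = 23/17
Coupling ω_c² = ω_s¹ ⇒ overall = 40/7 × 23/17 = 920/119

920/119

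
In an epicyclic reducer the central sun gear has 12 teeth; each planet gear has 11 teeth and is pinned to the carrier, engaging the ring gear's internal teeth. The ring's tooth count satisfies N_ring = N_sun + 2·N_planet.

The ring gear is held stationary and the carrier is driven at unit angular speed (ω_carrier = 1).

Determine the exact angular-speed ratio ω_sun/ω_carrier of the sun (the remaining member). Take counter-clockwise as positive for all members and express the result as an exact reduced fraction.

N_ring = 12 + 2·11 = 34
12(ω_s−ω_c) = −34(ω_r−ω_c),  ω_r=0, ω_c=1
ω_s = 1 − (34/12)(0−1) = 23/6
ω_s/ω_c = 23/6

23/6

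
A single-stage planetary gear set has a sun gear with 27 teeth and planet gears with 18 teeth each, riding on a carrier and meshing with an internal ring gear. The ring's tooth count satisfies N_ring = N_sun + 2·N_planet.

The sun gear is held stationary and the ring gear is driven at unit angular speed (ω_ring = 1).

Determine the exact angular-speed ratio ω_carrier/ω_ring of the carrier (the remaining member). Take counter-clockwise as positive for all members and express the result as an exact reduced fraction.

N_ring = 27 + 2·18 = 63
27(ω_s−ω_c) = −63(ω_r−ω_c),  ω_s=0, ω_r=1
27(0−ω_c) = −63(1−ω_c)  ⇒  90ω_c = 63  ⇒  ω_c = 7/10
ω_c/ω_r = 7/10

7/10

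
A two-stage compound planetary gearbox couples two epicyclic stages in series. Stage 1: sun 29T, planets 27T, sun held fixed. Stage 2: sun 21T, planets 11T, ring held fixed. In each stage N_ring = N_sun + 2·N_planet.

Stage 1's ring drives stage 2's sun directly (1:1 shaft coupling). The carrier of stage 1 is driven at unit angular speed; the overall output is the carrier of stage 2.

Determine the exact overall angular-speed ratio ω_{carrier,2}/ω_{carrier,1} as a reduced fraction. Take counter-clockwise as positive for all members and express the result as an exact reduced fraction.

147/332

Stage 1: N_ring = 29 + 2·27 = 83
Stage 1: 29(ω_s−ω_c) = −83(ω_r−ω_c),  ω_s=0, ω_c=1
Stage 1: ω_r = 1 − (29/83)(0−1) = 112/83
  ⇒ ω_r¹/ω_c¹ = 112/83
Stage 2: N_ring = 21 + 2·11 = 43
Stage 2: 21(ω_s−ω_c) = −43(ω_r−ω_c),  ω_r=0, ω_s=1
Stage 2: 21(1−ω_c) = −43(0−ω_c)  ⇒  64ω_c = 21  ⇒  ω_c = 21/64
  ⇒ ω_c²/ω_s² = 21/64
Coupling ω_s² = ω_r¹ ⇒ overall = 112/83 × 21/64 = 147/332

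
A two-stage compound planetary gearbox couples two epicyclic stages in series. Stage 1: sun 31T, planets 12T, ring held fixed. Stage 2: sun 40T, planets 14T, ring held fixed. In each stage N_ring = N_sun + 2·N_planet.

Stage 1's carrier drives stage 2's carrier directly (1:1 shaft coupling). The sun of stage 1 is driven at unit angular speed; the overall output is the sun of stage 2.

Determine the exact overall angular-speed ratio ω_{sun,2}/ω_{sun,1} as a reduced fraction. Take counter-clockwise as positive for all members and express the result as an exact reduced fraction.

837/860

Stage 1: N_ring = 31 + 2·12 = 55
Stage 1: 31(ω_s−ω_c) = −55(ω_r−ω_c),  ω_r=0, ω_s=1
Stage 1: 31(1−ω_c) = −55(0−ω_c)  ⇒  86ω_c = 31  ⇒  ω_c = 31/86
  ⇒ ω_c¹/ω_s¹ = 31/86
Stage 2: N_ring = 40 + 2·14 = 68
Stage 2: 40(ω_s−ω_c) = −68(ω_r−ω_c),  ω_r=0, ω_c=1
Stage 2: ω_s = 1 − (68/40)(0−1) = 27/10
  ⇒ ω_s²/ω_c² = 27/10
Coupling ω_c² = ω_c¹ ⇒ overall = 31/86 × 27/10 = 837/860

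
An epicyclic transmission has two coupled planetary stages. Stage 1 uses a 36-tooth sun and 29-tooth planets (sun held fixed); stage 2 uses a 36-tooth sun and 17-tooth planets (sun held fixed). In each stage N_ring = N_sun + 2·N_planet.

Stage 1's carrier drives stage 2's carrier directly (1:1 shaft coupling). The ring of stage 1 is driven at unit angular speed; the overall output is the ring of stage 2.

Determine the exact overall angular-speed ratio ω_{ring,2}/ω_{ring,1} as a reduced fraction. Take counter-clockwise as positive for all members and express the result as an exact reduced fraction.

2491/2275

Stage 1: N_ring = 36 + 2·29 = 94
Stage 1: 36(ω_s−ω_c) = −94(ω_r−ω_c),  ω_s=0, ω_r=1
Stage 1: 36(0−ω_c) = −94(1−ω_c)  ⇒  130ω_c = 94  ⇒  ω_c = 47/65
  ⇒ ω_c¹/ω_r¹ = 47/65
Stage 2: N_ring = 36 + 2·17 = 70
Stage 2: 36(ω_s−ω_c) = −70(ω_r−ω_c),  ω_s=0, ω_c=1
Stage 2: ω_r = 1 − (36/70)(0−1) = 53/35
  ⇒ ω_r²/ω_c² = 53/35
Coupling ω_c² = ω_c¹ ⇒ overall = 47/65 × 53/35 = 2491/2275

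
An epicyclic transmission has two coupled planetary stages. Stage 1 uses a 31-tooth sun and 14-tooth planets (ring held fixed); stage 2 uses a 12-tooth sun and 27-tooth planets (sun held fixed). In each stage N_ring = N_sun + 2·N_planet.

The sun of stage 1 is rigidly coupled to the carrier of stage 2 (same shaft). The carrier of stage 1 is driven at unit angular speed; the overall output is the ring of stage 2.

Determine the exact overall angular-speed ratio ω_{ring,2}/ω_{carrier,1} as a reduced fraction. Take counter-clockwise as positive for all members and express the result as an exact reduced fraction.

1170/341

Stage 1: N_ring = 31 + 2·14 = 59
Stage 1: 31(ω_s−ω_c) = −59(ω_r−ω_c),  ω_r=0, ω_c=1
Stage 1: ω_s = 1 − (59/31)(0−1) = 90/31
  ⇒ ω_s¹/ω_c¹ = 90/31
Stage 2: N_ring = 12 + 2·27 = 66
Stage 2: 12(ω_s−ω_c) = −66(ω_r−ω_c),  ω_s=0, ω_c=1
Stage 2: ω_r = 1 − (12/66)(0−1) = 13/11
  ⇒ ω_r²/ω_c² = 13/11
Coupling ω_c² = ω_s¹ ⇒ overall = 90/31 × 13/11 = 1170/341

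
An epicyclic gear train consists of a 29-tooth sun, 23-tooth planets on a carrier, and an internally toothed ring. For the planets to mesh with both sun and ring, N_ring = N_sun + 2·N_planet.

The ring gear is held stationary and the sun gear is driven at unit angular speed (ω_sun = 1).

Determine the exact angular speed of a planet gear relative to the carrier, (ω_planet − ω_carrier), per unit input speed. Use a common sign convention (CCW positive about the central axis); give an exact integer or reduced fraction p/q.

N_ring = 29 + 2·23 = 75
29(ω_s−ω_c) = −75(ω_r−ω_c),  ω_r=0, ω_s=1
29(1−ω_c) = −75(0−ω_c)  ⇒  104ω_c = 29  ⇒  ω_c = 29/104
sun–planet: 29·(1−29/104) = −23·(ω_p−ω_c)  ⇒  ω_p−ω_c = −(29/23)·(75/104) = -2175/2392

-2175/2392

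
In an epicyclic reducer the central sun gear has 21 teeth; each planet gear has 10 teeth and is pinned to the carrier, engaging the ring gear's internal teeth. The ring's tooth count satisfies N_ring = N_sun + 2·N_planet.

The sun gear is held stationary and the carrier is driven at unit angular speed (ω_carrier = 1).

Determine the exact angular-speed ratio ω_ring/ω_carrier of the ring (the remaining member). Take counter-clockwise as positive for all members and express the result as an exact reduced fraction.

N_ring = 21 + 2·10 = 41
21(ω_s−ω_c) = −41(ω_r−ω_c),  ω_s=0, ω_c=1
ω_r = 1 − (21/41)(0−1) = 62/41
ω_r/ω_c = 62/41

62/41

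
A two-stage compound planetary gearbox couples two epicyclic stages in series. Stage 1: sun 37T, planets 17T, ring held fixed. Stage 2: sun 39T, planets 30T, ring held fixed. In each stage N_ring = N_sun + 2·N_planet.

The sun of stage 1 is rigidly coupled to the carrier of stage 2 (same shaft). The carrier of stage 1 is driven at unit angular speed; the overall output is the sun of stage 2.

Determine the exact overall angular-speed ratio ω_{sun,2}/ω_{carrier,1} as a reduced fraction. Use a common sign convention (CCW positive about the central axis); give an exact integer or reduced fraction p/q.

4968/481

Stage 1: N_ring = 37 + 2·17 = 71
Stage 1: 37(ω_s−ω_c) = −71(ω_r−ω_c),  ω_r=0, ω_c=1
Stage 1: ω_s = 1 − (71/37)(0−1) = 108/37
  ⇒ ω_s¹/ω_c¹ = 108/37
Stage 2: N_ring = 39 + 2·30 = 99
Stage 2: 39(ω_s−ω_c) = −99(ω_r−ω_c),  ω_r=0, ω_c=1
Stage 2: ω_s = 1 − (99/39)(0−1) = 46/13
  ⇒ ω_s²/ω_c² = 46/13
Coupling ω_c² = ω_s¹ ⇒ overall = 108/37 × 46/13 = 4968/481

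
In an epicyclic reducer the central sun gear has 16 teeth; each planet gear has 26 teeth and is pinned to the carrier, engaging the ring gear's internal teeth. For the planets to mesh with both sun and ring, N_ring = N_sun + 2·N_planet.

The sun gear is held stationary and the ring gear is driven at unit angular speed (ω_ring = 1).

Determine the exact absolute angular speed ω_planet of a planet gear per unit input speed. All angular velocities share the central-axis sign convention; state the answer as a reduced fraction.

17/13

N_ring = 16 + 2·26 = 68
16(ω_s−ω_c) = −68(ω_r−ω_c),  ω_s=0, ω_r=1
16(0−ω_c) = −68(1−ω_c)  ⇒  84ω_c = 68  ⇒  ω_c = 17/21
sun–planet: 16·(0−17/21) = −26·(ω_p−ω_c)  ⇒  ω_p−ω_c = −(16/26)·(-17/21) = 136/273
ω_p = 17/21 + 136/273 = 17/13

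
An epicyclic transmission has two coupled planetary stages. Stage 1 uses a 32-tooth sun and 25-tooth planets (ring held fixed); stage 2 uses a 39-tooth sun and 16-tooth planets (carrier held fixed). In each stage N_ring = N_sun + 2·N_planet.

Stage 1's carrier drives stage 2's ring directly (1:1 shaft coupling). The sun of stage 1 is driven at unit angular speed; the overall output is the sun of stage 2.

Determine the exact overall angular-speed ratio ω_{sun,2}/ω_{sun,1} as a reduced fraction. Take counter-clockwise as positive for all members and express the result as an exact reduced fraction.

-1136/2223

Stage 1: N_ring = 32 + 2·25 = 82
Stage 1: 32(ω_s−ω_c) = −82(ω_r−ω_c),  ω_r=0, ω_s=1
Stage 1: 32(1−ω_c) = −82(0−ω_c)  ⇒  114ω_c = 32  ⇒  ω_c = 16/57
  ⇒ ω_c¹/ω_s¹ = 16/57
Stage 2: N_ring = 39 + 2·16 = 71
Stage 2: 39(ω_s−ω_c) = −71(ω_r−ω_c),  ω_c=0, ω_r=1
Stage 2: ω_s = 0 − (71/39)(1−0) = -71/39
  ⇒ ω_s²/ω_r² = -71/39
Coupling ω_r² = ω_c¹ ⇒ overall = 16/57 × -71/39 = -1136/2223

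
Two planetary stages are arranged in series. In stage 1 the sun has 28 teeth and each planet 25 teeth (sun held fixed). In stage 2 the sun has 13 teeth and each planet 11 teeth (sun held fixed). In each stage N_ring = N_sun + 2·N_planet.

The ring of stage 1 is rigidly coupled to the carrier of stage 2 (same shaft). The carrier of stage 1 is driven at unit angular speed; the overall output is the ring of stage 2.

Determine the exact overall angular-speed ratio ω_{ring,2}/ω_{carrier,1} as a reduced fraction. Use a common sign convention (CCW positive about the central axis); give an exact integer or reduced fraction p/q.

Stage 1: N_ring = 28 + 2·25 = 78
Stage 1: 28(ω_s−ω_c) = −78(ω_r−ω_c),  ω_s=0, ω_c=1
Stage 1: ω_r = 1 − (28/78)(0−1) = 53/39
  ⇒ ω_r¹/ω_c¹ = 53/39
Stage 2: N_ring = 13 + 2·11 = 35
Stage 2: 13(ω_s−ω_c) = −35(ω_r−ω_c),  ω_s=0, ω_c=1
Stage 2: ω_r = 1 − (13/35)(0−1) = 48/35
  ⇒ ω_r²/ω_c² = 48/35
Coupling ω_c² = ω_r¹ ⇒ overall = 53/39 × 48/35 = 848/455

848/455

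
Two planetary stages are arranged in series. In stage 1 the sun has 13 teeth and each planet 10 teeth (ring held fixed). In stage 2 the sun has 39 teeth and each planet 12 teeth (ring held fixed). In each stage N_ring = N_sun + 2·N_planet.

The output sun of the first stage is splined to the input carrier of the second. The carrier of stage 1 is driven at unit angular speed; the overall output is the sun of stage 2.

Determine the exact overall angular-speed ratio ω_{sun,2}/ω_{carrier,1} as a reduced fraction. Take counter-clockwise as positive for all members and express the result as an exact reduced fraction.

1564/169

Stage 1: N_ring = 13 + 2·10 = 33
Stage 1: 13(ω_s−ω_c) = −33(ω_r−ω_c),  ω_r=0, ω_c=1
Stage 1: ω_s = 1 − (33/13)(0−1) = 46/13
  ⇒ ω_s¹/ω_c¹ = 46/13
Stage 2: N_ring = 39 + 2·12 = 63
Stage 2: 39(ω_s−ω_c) = −63(ω_r−ω_c),  ω_r=0, ω_c=1
Stage 2: ω_s = 1 − (63/39)(0−1) = 34/13
  ⇒ ω_s²/ω_c² = 34/13
Coupling ω_c² = ω_s¹ ⇒ overall = 46/13 × 34/13 = 1564/169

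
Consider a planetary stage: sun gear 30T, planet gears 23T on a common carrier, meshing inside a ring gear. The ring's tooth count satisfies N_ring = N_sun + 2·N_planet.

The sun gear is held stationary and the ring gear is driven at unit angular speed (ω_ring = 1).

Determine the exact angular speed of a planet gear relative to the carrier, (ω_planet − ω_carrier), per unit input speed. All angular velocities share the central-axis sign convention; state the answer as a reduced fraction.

1140/1219

N_ring = 30 + 2·23 = 76
30(ω_s−ω_c) = −76(ω_r−ω_c),  ω_s=0, ω_r=1
30(0−ω_c) = −76(1−ω_c)  ⇒  106ω_c = 76  ⇒  ω_c = 38/53
sun–planet: 30·(0−38/53) = −23·(ω_p−ω_c)  ⇒  ω_p−ω_c = −(30/23)·(-38/53) = 1140/1219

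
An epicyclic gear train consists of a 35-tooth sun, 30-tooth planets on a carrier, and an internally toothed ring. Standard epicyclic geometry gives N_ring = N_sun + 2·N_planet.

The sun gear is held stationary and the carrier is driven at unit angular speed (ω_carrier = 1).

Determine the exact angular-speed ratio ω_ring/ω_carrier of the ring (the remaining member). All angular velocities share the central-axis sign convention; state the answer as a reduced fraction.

N_ring = 35 + 2·30 = 95
35(ω_s−ω_c) = −95(ω_r−ω_c),  ω_s=0, ω_c=1
ω_r = 1 − (35/95)(0−1) = 26/19
ω_r/ω_c = 26/19

26/19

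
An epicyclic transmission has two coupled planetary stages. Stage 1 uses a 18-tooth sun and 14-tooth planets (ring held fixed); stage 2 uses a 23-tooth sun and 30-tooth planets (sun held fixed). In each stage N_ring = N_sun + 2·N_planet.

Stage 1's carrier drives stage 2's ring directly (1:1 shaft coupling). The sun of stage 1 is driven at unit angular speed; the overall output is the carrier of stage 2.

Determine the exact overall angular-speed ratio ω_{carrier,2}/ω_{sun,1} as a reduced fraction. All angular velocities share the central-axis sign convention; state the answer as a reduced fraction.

747/3392

Stage 1: N_ring = 18 + 2·14 = 46
Stage 1: 18(ω_s−ω_c) = −46(ω_r−ω_c),  ω_r=0, ω_s=1
Stage 1: 18(1−ω_c) = −46(0−ω_c)  ⇒  64ω_c = 18  ⇒  ω_c = 9/32
  ⇒ ω_c¹/ω_s¹ = 9/32
Stage 2: N_ring = 23 + 2·30 = 83
Stage 2: 23(ω_s−ω_c) = −83(ω_r−ω_c),  ω_s=0, ω_r=1
Stage 2: 23(0−ω_c) = −83(1−ω_c)  ⇒  106ω_c = 83  ⇒  ω_c = 83/106
  ⇒ ω_c²/ω_r² = 83/106
Coupling ω_r² = ω_c¹ ⇒ overall = 9/32 × 83/106 = 747/3392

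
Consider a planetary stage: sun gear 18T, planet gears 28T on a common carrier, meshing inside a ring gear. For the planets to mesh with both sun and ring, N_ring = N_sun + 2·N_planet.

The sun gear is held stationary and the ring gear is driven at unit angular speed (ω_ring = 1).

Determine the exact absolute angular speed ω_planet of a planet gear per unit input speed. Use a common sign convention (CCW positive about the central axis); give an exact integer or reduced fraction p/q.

N_ring = 18 + 2·28 = 74
18(ω_s−ω_c) = −74(ω_r−ω_c),  ω_s=0, ω_r=1
18(0−ω_c) = −74(1−ω_c)  ⇒  92ω_c = 74  ⇒  ω_c = 37/46
sun–planet: 18·(0−37/46) = −28·(ω_p−ω_c)  ⇒  ω_p−ω_c = −(18/28)·(-37/46) = 333/644
ω_p = 37/46 + 333/644 = 37/28

37/28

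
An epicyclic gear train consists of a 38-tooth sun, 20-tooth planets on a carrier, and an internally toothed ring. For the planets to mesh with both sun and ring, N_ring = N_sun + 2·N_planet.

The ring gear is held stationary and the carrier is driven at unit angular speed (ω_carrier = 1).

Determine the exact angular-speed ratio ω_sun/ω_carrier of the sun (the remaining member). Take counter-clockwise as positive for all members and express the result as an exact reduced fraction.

N_ring = 38 + 2·20 = 78
38(ω_s−ω_c) = −78(ω_r−ω_c),  ω_r=0, ω_c=1
ω_s = 1 − (78/38)(0−1) = 58/19
ω_s/ω_c = 58/19

58/19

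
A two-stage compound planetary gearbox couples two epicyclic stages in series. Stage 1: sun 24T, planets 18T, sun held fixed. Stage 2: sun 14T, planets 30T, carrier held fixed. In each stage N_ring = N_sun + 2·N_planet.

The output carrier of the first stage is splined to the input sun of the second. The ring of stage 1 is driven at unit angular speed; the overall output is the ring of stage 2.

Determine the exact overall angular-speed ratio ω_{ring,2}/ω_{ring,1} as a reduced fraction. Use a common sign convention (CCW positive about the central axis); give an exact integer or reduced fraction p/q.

Stage 1: N_ring = 24 + 2·18 = 60
Stage 1: 24(ω_s−ω_c) = −60(ω_r−ω_c),  ω_s=0, ω_r=1
Stage 1: 24(0−ω_c) = −60(1−ω_c)  ⇒  84ω_c = 60  ⇒  ω_c = 5/7
  ⇒ ω_c¹/ω_r¹ = 5/7
Stage 2: N_ring = 14 + 2·30 = 74
Stage 2: 14(ω_s−ω_c) = −74(ω_r−ω_c),  ω_c=0, ω_s=1
Stage 2: ω_r = 0 − (14/74)(1−0) = -7/37
  ⇒ ω_r²/ω_s² = -7/37
Coupling ω_s² = ω_c¹ ⇒ overall = 5/7 × -7/37 = -5/37

-5/37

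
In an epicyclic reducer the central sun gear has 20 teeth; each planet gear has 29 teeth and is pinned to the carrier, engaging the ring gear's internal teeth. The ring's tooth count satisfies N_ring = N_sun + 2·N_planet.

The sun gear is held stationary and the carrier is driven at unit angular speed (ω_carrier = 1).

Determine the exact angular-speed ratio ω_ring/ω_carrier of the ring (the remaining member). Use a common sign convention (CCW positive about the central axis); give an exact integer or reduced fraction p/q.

49/39

N_ring = 20 + 2·29 = 78
20(ω_s−ω_c) = −78(ω_r−ω_c),  ω_s=0, ω_c=1
ω_r = 1 − (20/78)(0−1) = 49/39
ω_r/ω_c = 49/39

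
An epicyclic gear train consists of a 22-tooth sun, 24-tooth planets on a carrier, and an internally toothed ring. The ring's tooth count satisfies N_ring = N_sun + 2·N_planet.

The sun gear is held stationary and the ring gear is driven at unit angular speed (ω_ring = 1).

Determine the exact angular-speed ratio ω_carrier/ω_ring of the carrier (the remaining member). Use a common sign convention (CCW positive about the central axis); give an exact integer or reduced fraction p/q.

35/46

N_ring = 22 + 2·24 = 70
22(ω_s−ω_c) = −70(ω_r−ω_c),  ω_s=0, ω_r=1
22(0−ω_c) = −70(1−ω_c)  ⇒  92ω_c = 70  ⇒  ω_c = 35/46
ω_c/ω_r = 35/46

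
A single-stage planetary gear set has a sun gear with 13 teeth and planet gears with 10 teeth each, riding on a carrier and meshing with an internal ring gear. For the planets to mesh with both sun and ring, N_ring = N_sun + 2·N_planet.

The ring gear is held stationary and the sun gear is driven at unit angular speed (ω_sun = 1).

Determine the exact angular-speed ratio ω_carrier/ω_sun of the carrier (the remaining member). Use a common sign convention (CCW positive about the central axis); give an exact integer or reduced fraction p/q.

N_ring = 13 + 2·10 = 33
13(ω_s−ω_c) = −33(ω_r−ω_c),  ω_r=0, ω_s=1
13(1−ω_c) = −33(0−ω_c)  ⇒  46ω_c = 13  ⇒  ω_c = 13/46
ω_c/ω_s = 13/46

13/46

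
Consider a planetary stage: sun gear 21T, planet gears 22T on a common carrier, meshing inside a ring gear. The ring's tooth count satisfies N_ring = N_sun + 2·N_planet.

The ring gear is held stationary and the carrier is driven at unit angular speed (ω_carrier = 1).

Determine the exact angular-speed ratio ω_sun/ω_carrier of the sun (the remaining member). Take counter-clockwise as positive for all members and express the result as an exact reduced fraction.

86/21

N_ring = 21 + 2·22 = 65
21(ω_s−ω_c) = −65(ω_r−ω_c),  ω_r=0, ω_c=1
ω_s = 1 − (65/21)(0−1) = 86/21
ω_s/ω_c = 86/21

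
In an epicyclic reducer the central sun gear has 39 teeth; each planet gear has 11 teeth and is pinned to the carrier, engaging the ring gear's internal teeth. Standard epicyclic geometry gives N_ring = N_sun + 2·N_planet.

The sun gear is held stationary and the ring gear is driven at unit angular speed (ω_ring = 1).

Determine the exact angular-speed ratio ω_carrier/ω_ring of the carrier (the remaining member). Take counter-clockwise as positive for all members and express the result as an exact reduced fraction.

N_ring = 39 + 2·11 = 61
39(ω_s−ω_c) = −61(ω_r−ω_c),  ω_s=0, ω_r=1
39(0−ω_c) = −61(1−ω_c)  ⇒  100ω_c = 61  ⇒  ω_c = 61/100
ω_c/ω_r = 61/100

61/100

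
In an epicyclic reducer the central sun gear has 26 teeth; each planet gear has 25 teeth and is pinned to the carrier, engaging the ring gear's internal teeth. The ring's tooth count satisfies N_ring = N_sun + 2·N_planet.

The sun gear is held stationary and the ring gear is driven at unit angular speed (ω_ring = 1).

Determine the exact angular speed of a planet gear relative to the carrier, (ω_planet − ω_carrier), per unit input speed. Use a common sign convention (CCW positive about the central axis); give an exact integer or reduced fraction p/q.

N_ring = 26 + 2·25 = 76
26(ω_s−ω_c) = −76(ω_r−ω_c),  ω_s=0, ω_r=1
26(0−ω_c) = −76(1−ω_c)  ⇒  102ω_c = 76  ⇒  ω_c = 38/51
sun–planet: 26·(0−38/51) = −25·(ω_p−ω_c)  ⇒  ω_p−ω_c = −(26/25)·(-38/51) = 988/1275

988/1275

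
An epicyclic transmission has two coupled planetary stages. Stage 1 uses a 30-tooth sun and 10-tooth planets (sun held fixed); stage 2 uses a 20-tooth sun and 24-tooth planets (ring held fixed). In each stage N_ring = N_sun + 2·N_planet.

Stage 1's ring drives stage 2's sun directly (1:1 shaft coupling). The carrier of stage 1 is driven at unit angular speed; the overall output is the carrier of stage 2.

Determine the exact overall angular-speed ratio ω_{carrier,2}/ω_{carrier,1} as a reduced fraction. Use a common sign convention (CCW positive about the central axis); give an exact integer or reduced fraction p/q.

4/11

Stage 1: N_ring = 30 + 2·10 = 50
Stage 1: 30(ω_s−ω_c) = −50(ω_r−ω_c),  ω_s=0, ω_c=1
Stage 1: ω_r = 1 − (30/50)(0−1) = 8/5
  ⇒ ω_r¹/ω_c¹ = 8/5
Stage 2: N_ring = 20 + 2·24 = 68
Stage 2: 20(ω_s−ω_c) = −68(ω_r−ω_c),  ω_r=0, ω_s=1
Stage 2: 20(1−ω_c) = −68(0−ω_c)  ⇒  88ω_c = 20  ⇒  ω_c = 5/22
  ⇒ ω_c²/ω_s² = 5/22
Coupling ω_s² = ω_r¹ ⇒ overall = 8/5 × 5/22 = 4/11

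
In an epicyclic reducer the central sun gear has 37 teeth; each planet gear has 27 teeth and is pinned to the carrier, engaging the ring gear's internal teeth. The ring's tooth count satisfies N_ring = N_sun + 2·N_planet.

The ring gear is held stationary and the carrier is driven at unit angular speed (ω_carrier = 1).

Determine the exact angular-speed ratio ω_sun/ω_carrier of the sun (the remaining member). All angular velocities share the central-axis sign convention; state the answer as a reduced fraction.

128/37

N_ring = 37 + 2·27 = 91
37(ω_s−ω_c) = −91(ω_r−ω_c),  ω_r=0, ω_c=1
ω_s = 1 − (91/37)(0−1) = 128/37
ω_s/ω_c = 128/37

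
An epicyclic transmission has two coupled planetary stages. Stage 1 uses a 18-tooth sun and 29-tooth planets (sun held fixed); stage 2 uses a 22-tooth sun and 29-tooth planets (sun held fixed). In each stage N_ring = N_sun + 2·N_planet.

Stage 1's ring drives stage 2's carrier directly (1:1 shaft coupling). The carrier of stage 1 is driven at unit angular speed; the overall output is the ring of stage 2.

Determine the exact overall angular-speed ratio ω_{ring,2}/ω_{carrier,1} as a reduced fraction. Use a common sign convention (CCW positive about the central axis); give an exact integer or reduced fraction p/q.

Stage 1: N_ring = 18 + 2·29 = 76
Stage 1: 18(ω_s−ω_c) = −76(ω_r−ω_c),  ω_s=0, ω_c=1
Stage 1: ω_r = 1 − (18/76)(0−1) = 47/38
  ⇒ ω_r¹/ω_c¹ = 47/38
Stage 2: N_ring = 22 + 2·29 = 80
Stage 2: 22(ω_s−ω_c) = −80(ω_r−ω_c),  ω_s=0, ω_c=1
Stage 2: ω_r = 1 − (22/80)(0−1) = 51/40
  ⇒ ω_r²/ω_c² = 51/40
Coupling ω_c² = ω_r¹ ⇒ overall = 47/38 × 51/40 = 2397/1520

2397/1520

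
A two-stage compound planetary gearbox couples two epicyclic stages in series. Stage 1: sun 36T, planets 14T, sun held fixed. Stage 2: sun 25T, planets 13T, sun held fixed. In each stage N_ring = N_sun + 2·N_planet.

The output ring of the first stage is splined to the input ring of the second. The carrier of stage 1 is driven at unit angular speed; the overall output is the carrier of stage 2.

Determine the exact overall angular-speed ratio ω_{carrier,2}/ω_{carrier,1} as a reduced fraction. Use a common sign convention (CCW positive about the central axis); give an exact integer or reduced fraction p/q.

1275/1216

Stage 1: N_ring = 36 + 2·14 = 64
Stage 1: 36(ω_s−ω_c) = −64(ω_r−ω_c),  ω_s=0, ω_c=1
Stage 1: ω_r = 1 − (36/64)(0−1) = 25/16
  ⇒ ω_r¹/ω_c¹ = 25/16
Stage 2: N_ring = 25 + 2·13 = 51
Stage 2: 25(ω_s−ω_c) = −51(ω_r−ω_c),  ω_s=0, ω_r=1
Stage 2: 25(0−ω_c) = −51(1−ω_c)  ⇒  76ω_c = 51  ⇒  ω_c = 51/76
  ⇒ ω_c²/ω_r² = 51/76
Coupling ω_r² = ω_r¹ ⇒ overall = 25/16 × 51/76 = 1275/1216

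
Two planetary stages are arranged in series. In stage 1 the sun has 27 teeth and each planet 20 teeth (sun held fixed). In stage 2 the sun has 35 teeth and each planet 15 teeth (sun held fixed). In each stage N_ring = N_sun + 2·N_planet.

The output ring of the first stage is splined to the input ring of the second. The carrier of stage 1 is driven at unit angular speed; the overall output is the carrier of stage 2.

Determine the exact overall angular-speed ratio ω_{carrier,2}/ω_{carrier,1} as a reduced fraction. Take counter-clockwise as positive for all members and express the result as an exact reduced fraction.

Stage 1: N_ring = 27 + 2·20 = 67
Stage 1: 27(ω_s−ω_c) = −67(ω_r−ω_c),  ω_s=0, ω_c=1
Stage 1: ω_r = 1 − (27/67)(0−1) = 94/67
  ⇒ ω_r¹/ω_c¹ = 94/67
Stage 2: N_ring = 35 + 2·15 = 65
Stage 2: 35(ω_s−ω_c) = −65(ω_r−ω_c),  ω_s=0, ω_r=1
Stage 2: 35(0−ω_c) = −65(1−ω_c)  ⇒  100ω_c = 65  ⇒  ω_c = 13/20
  ⇒ ω_c²/ω_r² = 13/20
Coupling ω_r² = ω_r¹ ⇒ overall = 94/67 × 13/20 = 611/670

611/670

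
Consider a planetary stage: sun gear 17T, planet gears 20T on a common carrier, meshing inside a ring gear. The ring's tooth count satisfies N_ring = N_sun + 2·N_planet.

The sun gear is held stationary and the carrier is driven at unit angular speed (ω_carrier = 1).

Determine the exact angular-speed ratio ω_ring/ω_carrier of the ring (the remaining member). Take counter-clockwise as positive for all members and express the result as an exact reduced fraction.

N_ring = 17 + 2·20 = 57
17(ω_s−ω_c) = −57(ω_r−ω_c),  ω_s=0, ω_c=1
ω_r = 1 − (17/57)(0−1) = 74/57
ω_r/ω_c = 74/57

74/57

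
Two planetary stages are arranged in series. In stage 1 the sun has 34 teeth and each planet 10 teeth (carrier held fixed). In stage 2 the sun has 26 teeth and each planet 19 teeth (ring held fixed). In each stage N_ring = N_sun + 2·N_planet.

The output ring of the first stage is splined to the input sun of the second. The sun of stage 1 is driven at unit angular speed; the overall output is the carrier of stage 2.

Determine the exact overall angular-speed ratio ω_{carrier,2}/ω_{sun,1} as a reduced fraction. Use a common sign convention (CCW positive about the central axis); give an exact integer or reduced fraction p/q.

Stage 1: N_ring = 34 + 2·10 = 54
Stage 1: 34(ω_s−ω_c) = −54(ω_r−ω_c),  ω_c=0, ω_s=1
Stage 1: ω_r = 0 − (34/54)(1−0) = -17/27
  ⇒ ω_r¹/ω_s¹ = -17/27
Stage 2: N_ring = 26 + 2·19 = 64
Stage 2: 26(ω_s−ω_c) = −64(ω_r−ω_c),  ω_r=0, ω_s=1
Stage 2: 26(1−ω_c) = −64(0−ω_c)  ⇒  90ω_c = 26  ⇒  ω_c = 13/45
  ⇒ ω_c²/ω_s² = 13/45
Coupling ω_s² = ω_r¹ ⇒ overall = -17/27 × 13/45 = -221/1215

-221/1215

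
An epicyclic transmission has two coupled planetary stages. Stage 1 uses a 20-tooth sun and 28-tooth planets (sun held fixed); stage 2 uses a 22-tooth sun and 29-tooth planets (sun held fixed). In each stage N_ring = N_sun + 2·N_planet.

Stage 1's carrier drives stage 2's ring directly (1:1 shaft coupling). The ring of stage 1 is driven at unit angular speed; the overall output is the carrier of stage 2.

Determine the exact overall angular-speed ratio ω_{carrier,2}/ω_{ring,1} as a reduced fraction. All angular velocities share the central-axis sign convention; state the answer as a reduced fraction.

95/153

Stage 1: N_ring = 20 + 2·28 = 76
Stage 1: 20(ω_s−ω_c) = −76(ω_r−ω_c),  ω_s=0, ω_r=1
Stage 1: 20(0−ω_c) = −76(1−ω_c)  ⇒  96ω_c = 76  ⇒  ω_c = 19/24
  ⇒ ω_c¹/ω_r¹ = 19/24
Stage 2: N_ring = 22 + 2·29 = 80
Stage 2: 22(ω_s−ω_c) = −80(ω_r−ω_c),  ω_s=0, ω_r=1
Stage 2: 22(0−ω_c) = −80(1−ω_c)  ⇒  102ω_c = 80  ⇒  ω_c = 40/51
  ⇒ ω_c²/ω_r² = 40/51
Coupling ω_r² = ω_c¹ ⇒ overall = 19/24 × 40/51 = 95/153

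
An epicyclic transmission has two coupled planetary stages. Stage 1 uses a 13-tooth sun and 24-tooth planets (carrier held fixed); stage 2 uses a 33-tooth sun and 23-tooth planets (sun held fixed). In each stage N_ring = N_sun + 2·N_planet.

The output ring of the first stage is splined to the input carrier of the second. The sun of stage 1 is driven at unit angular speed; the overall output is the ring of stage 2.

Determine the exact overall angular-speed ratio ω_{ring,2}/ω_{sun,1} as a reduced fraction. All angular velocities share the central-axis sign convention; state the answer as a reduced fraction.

Stage 1: N_ring = 13 + 2·24 = 61
Stage 1: 13(ω_s−ω_c) = −61(ω_r−ω_c),  ω_c=0, ω_s=1
Stage 1: ω_r = 0 − (13/61)(1−0) = -13/61
  ⇒ ω_r¹/ω_s¹ = -13/61
Stage 2: N_ring = 33 + 2·23 = 79
Stage 2: 33(ω_s−ω_c) = −79(ω_r−ω_c),  ω_s=0, ω_c=1
Stage 2: ω_r = 1 − (33/79)(0−1) = 112/79
  ⇒ ω_r²/ω_c² = 112/79
Coupling ω_c² = ω_r¹ ⇒ overall = -13/61 × 112/79 = -1456/4819

-1456/4819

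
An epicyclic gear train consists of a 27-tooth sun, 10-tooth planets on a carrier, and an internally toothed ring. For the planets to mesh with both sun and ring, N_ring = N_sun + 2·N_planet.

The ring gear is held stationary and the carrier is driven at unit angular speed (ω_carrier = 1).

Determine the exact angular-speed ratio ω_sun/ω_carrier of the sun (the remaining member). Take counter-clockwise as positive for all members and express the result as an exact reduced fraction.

74/27

N_ring = 27 + 2·10 = 47
27(ω_s−ω_c) = −47(ω_r−ω_c),  ω_r=0, ω_c=1
ω_s = 1 − (47/27)(0−1) = 74/27
ω_s/ω_c = 74/27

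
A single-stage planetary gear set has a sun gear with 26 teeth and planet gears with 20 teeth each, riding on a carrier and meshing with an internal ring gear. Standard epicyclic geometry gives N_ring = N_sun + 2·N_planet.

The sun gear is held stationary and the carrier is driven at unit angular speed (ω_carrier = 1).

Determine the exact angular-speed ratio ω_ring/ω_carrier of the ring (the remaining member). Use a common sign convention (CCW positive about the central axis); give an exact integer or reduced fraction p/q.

46/33

N_ring = 26 + 2·20 = 66
26(ω_s−ω_c) = −66(ω_r−ω_c),  ω_s=0, ω_c=1
ω_r = 1 − (26/66)(0−1) = 46/33
ω_r/ω_c = 46/33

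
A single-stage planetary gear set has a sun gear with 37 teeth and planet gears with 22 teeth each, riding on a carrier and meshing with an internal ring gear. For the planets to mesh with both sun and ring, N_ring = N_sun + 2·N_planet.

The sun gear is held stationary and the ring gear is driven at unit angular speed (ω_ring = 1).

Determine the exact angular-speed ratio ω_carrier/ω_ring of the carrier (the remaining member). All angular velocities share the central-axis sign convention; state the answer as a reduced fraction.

81/118

N_ring = 37 + 2·22 = 81
37(ω_s−ω_c) = −81(ω_r−ω_c),  ω_s=0, ω_r=1
37(0−ω_c) = −81(1−ω_c)  ⇒  118ω_c = 81  ⇒  ω_c = 81/118
ω_c/ω_r = 81/118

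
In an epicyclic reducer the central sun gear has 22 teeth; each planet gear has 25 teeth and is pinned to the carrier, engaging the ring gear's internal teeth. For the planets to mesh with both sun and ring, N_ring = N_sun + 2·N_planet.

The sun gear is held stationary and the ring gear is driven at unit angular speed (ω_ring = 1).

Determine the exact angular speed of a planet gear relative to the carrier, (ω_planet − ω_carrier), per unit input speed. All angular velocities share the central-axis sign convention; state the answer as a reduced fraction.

792/1175

N_ring = 22 + 2·25 = 72
22(ω_s−ω_c) = −72(ω_r−ω_c),  ω_s=0, ω_r=1
22(0−ω_c) = −72(1−ω_c)  ⇒  94ω_c = 72  ⇒  ω_c = 36/47
sun–planet: 22·(0−36/47) = −25·(ω_p−ω_c)  ⇒  ω_p−ω_c = −(22/25)·(-36/47) = 792/1175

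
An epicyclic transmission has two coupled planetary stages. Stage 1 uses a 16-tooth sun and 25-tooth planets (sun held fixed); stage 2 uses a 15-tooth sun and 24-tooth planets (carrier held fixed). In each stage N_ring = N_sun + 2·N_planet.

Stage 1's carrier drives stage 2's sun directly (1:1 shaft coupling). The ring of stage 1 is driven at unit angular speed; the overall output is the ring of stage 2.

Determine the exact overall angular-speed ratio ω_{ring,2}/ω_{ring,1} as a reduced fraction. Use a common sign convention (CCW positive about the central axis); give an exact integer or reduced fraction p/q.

Stage 1: N_ring = 16 + 2·25 = 66
Stage 1: 16(ω_s−ω_c) = −66(ω_r−ω_c),  ω_s=0, ω_r=1
Stage 1: 16(0−ω_c) = −66(1−ω_c)  ⇒  82ω_c = 66  ⇒  ω_c = 33/41
  ⇒ ω_c¹/ω_r¹ = 33/41
Stage 2: N_ring = 15 + 2·24 = 63
Stage 2: 15(ω_s−ω_c) = −63(ω_r−ω_c),  ω_c=0, ω_s=1
Stage 2: ω_r = 0 − (15/63)(1−0) = -5/21
  ⇒ ω_r²/ω_s² = -5/21
Coupling ω_s² = ω_c¹ ⇒ overall = 33/41 × -5/21 = -55/287

-55/287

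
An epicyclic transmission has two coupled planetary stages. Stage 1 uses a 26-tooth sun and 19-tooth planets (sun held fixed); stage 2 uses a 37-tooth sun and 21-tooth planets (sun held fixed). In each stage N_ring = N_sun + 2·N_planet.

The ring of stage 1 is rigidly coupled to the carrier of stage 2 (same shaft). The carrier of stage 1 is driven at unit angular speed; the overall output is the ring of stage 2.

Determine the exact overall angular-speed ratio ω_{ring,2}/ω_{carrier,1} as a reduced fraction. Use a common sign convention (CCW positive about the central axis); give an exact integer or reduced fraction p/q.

1305/632

Stage 1: N_ring = 26 + 2·19 = 64
Stage 1: 26(ω_s−ω_c) = −64(ω_r−ω_c),  ω_s=0, ω_c=1
Stage 1: ω_r = 1 − (26/64)(0−1) = 45/32
  ⇒ ω_r¹/ω_c¹ = 45/32
Stage 2: N_ring = 37 + 2·21 = 79
Stage 2: 37(ω_s−ω_c) = −79(ω_r−ω_c),  ω_s=0, ω_c=1
Stage 2: ω_r = 1 − (37/79)(0−1) = 116/79
  ⇒ ω_r²/ω_c² = 116/79
Coupling ω_c² = ω_r¹ ⇒ overall = 45/32 × 116/79 = 1305/632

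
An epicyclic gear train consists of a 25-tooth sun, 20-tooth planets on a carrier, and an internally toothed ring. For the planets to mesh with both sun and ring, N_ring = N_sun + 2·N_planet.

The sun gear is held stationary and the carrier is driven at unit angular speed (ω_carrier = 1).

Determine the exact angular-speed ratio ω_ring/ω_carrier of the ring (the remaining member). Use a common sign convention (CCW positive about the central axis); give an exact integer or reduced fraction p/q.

18/13

N_ring = 25 + 2·20 = 65
25(ω_s−ω_c) = −65(ω_r−ω_c),  ω_s=0, ω_c=1
ω_r = 1 − (25/65)(0−1) = 18/13
ω_r/ω_c = 18/13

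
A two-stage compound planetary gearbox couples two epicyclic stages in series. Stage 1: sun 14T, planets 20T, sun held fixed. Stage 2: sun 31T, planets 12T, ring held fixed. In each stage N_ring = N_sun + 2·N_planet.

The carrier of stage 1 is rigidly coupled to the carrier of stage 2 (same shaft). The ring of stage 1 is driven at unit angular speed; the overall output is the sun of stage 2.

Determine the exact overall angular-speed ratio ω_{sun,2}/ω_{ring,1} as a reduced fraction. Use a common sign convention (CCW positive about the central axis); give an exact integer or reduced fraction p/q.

1161/527

Stage 1: N_ring = 14 + 2·20 = 54
Stage 1: 14(ω_s−ω_c) = −54(ω_r−ω_c),  ω_s=0, ω_r=1
Stage 1: 14(0−ω_c) = −54(1−ω_c)  ⇒  68ω_c = 54  ⇒  ω_c = 27/34
  ⇒ ω_c¹/ω_r¹ = 27/34
Stage 2: N_ring = 31 + 2·12 = 55
Stage 2: 31(ω_s−ω_c) = −55(ω_r−ω_c),  ω_r=0, ω_c=1
Stage 2: ω_s = 1 − (55/31)(0−1) = 86/31
  ⇒ ω_s²/ω_c² = 86/31
Coupling ω_c² = ω_c¹ ⇒ overall = 27/34 × 86/31 = 1161/527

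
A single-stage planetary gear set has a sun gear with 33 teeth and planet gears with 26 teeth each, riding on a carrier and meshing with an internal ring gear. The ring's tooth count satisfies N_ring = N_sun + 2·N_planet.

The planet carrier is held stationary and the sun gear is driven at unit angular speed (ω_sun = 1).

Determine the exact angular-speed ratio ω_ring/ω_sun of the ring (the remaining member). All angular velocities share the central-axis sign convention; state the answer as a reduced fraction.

N_ring = 33 + 2·26 = 85
33(ω_s−ω_c) = −85(ω_r−ω_c),  ω_c=0, ω_s=1
ω_r = 0 − (33/85)(1−0) = -33/85
ω_r/ω_s = -33/85

-33/85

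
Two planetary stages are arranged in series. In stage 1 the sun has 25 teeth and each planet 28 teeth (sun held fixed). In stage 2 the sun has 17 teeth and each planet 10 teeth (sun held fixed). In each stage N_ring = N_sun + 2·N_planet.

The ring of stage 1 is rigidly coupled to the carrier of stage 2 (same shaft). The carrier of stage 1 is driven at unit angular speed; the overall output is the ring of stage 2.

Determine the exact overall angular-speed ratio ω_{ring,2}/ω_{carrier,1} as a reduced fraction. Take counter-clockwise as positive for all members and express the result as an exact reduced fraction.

212/111

Stage 1: N_ring = 25 + 2·28 = 81
Stage 1: 25(ω_s−ω_c) = −81(ω_r−ω_c),  ω_s=0, ω_c=1
Stage 1: ω_r = 1 − (25/81)(0−1) = 106/81
  ⇒ ω_r¹/ω_c¹ = 106/81
Stage 2: N_ring = 17 + 2·10 = 37
Stage 2: 17(ω_s−ω_c) = −37(ω_r−ω_c),  ω_s=0, ω_c=1
Stage 2: ω_r = 1 − (17/37)(0−1) = 54/37
  ⇒ ω_r²/ω_c² = 54/37
Coupling ω_c² = ω_r¹ ⇒ overall = 106/81 × 54/37 = 212/111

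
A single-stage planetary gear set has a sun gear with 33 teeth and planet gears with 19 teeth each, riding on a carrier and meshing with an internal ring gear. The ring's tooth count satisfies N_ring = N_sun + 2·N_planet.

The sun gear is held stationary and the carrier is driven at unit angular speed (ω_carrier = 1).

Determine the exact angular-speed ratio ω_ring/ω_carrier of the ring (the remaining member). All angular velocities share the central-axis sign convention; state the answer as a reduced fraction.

104/71

N_ring = 33 + 2·19 = 71
33(ω_s−ω_c) = −71(ω_r−ω_c),  ω_s=0, ω_c=1
ω_r = 1 − (33/71)(0−1) = 104/71
ω_r/ω_c = 104/71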